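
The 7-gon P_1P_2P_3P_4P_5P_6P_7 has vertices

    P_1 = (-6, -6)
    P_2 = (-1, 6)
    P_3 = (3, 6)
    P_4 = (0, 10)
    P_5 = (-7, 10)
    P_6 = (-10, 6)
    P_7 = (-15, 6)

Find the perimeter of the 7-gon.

54

|P_1P_2| = √((5)² + (12)²) = √169 = 13
|P_2P_3| = √((4)² + (0)²) = √16 = 4
|P_3P_4| = √((-3)² + (4)²) = √25 = 5
|P_4P_5| = √((-7)² + (0)²) = √49 = 7
|P_5P_6| = √((-3)² + (-4)²) = √25 = 5
|P_6P_7| = √((-5)² + (0)²) = √25 = 5
|P_7P_1| = √((9)² + (-12)²) = √225 = 15
Perimeter = 13 + 4 + 5 + 7 + 5 + 5 + 15 = 54.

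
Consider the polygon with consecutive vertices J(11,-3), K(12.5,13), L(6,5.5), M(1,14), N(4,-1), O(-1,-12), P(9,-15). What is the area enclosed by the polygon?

Apply the shoelace (surveyor's) formula: 2A = Σ (x_i·y_{i+1} − x_{i+1}·y_i), indices taken mod 7.
J→K: (11)(13) − (12.5)(-3) = 180.5
K→L: (12.5)(5.5) − (6)(13) = -9.25
L→M: (6)(14) − (1)(5.5) = 78.5
M→N: (1)(-1) − (4)(14) = -57
N→O: (4)(-12) − (-1)(-1) = -49
O→P: (-1)(-15) − (9)(-12) = 123
P→J: (9)(-3) − (11)(-15) = 138
Σ = 404.75
Area = |Σ|/2 = 202.375.

202.375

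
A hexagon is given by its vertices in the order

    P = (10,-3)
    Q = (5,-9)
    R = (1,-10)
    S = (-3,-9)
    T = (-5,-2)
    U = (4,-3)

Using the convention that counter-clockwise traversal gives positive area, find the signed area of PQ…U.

Apply the surveyor's formula: 2A = Σ (x_i·y_{i+1} − x_{i+1}·y_i), indices taken mod 6.
P→Q: (10)(-9) − (5)(-3) = -75
Q→R: (5)(-10) − (1)(-9) = -41
R→S: (1)(-9) − (-3)(-10) = -39
S→T: (-3)(-2) − (-5)(-9) = -39
T→U: (-5)(-3) − (4)(-2) = 23
U→P: (4)(-3) − (10)(-3) = 18
Σ = -153
Signed area = Σ/2 = -76.5 (negative ⇒ clockwise traversal).

-76.5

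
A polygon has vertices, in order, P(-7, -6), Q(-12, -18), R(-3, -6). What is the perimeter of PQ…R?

|PQ| = √((-5)² + (-12)²) = √169 = 13
|QR| = √((9)² + (12)²) = √225 = 15
|RP| = √((-4)² + (0)²) = √16 = 4
Perimeter = 13 + 15 + 4 = 32.

32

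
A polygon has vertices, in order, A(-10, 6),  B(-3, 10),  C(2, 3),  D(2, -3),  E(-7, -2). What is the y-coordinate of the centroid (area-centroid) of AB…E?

Apply the shoelace formula. First the cross-terms c_i = x_i·y_{i+1} − x_{i+1}·y_i:
  -82, -29, -12, -25, -62  ⇒  2A = -210, A = -105.
Then Σ (y_i + y_{i+1})·c_i = -1812, so ȳ = -1812 / (6·(-105)) = 302/105.

302/105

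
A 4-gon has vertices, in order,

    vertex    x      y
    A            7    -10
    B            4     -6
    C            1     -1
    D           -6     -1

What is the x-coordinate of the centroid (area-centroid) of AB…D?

0.5

Apply the shoelace formula. First the cross-terms c_i = x_i·y_{i+1} − x_{i+1}·y_i:
  -2, 2, -7, 67  ⇒  2A = 60, A = 30.
Then Σ (x_i + x_{i+1})·c_i = 90, so x̄ = 90 / (6·30) = 0.5.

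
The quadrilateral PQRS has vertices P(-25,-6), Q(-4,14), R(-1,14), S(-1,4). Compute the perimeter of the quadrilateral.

68

|PQ| = √((21)² + (20)²) = √841 = 29
|QR| = √((3)² + (0)²) = √9 = 3
|RS| = √((0)² + (-10)²) = √100 = 10
|SP| = √((-24)² + (-10)²) = √676 = 26
Perimeter = 29 + 3 + 10 + 26 = 68.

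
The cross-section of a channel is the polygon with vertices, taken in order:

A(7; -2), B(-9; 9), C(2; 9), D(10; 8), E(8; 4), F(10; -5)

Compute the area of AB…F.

Cross-terms: 45, -99, -74, -24, -80, 15  ⇒  Σ = -217
Area = |Σ|/2 = 108.5.

108.5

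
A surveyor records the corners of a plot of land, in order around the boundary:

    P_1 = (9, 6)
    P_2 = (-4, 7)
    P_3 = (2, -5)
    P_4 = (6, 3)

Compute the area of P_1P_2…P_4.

69

Apply the shoelace formula: 2A = Σ (x_i·y_{i+1} − x_{i+1}·y_i), indices taken mod 4.
Σ = (87) + (6) + (36) + (9) = 138
Area = |Σ|/2 = 69.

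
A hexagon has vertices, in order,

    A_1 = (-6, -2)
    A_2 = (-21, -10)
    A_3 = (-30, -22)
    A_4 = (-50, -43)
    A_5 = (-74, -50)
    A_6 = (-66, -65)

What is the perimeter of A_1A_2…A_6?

|A_1A_2| = √((-15)² + (-8)²) = √289 = 17
|A_2A_3| = √((-9)² + (-12)²) = √225 = 15
|A_3A_4| = √((-20)² + (-21)²) = √841 = 29
|A_4A_5| = √((-24)² + (-7)²) = √625 = 25
|A_5A_6| = √((8)² + (-15)²) = √289 = 17
|A_6A_1| = √((60)² + (63)²) = √7569 = 87
Perimeter = 17 + 15 + 29 + 25 + 17 + 87 = 190.

190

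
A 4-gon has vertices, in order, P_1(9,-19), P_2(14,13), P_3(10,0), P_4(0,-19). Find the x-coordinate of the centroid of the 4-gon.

296/39

Apply the surveyor's formula. First the cross-terms c_i = x_i·y_{i+1} − x_{i+1}·y_i:
  383, -130, -190, 171  ⇒  2A = 234, A = 117.
Then Σ (x_i + x_{i+1})·c_i = 5328, so x̄ = 5328 / (6·117) = 296/39.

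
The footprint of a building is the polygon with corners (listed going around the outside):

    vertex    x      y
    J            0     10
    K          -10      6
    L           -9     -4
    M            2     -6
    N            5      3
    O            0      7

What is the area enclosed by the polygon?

Apply the surveyor's formula: 2A = Σ (x_i·y_{i+1} − x_{i+1}·y_i), indices taken mod 6.
Σ = (100) + (94) + (62) + (36) + (35) + (0) = 327
Area = |Σ|/2 = 163.5.

163.5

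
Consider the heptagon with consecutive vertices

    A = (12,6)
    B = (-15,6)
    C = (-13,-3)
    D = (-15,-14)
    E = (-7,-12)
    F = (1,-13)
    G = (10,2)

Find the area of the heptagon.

Apply the shoelace (surveyor's) formula: 2A = Σ (x_i·y_{i+1} − x_{i+1}·y_i), indices taken mod 7.
Σ = (162) + (123) + (137) + (82) + (103) + (132) + (36) = 775
Area = |Σ|/2 = 387.5.

387.5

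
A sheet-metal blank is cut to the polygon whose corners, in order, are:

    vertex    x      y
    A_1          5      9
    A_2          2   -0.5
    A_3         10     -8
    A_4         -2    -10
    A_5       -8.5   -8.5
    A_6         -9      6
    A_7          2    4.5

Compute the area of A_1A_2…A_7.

200

A_1→A_2: (5)(-0.5) − (2)(9) = -20.5
A_2→A_3: (2)(-8) − (10)(-0.5) = -11
A_3→A_4: (10)(-10) − (-2)(-8) = -116
A_4→A_5: (-2)(-8.5) − (-8.5)(-10) = -68
A_5→A_6: (-8.5)(6) − (-9)(-8.5) = -127.5
A_6→A_7: (-9)(4.5) − (2)(6) = -52.5
A_7→A_1: (2)(9) − (5)(4.5) = -4.5
Σ = -400
Area = |Σ|/2 = 200.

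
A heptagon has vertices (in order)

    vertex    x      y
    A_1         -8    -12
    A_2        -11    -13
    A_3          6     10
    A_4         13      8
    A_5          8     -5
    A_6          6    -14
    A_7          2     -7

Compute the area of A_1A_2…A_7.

Apply the surveyor's formula: 2A = Σ (x_i·y_{i+1} − x_{i+1}·y_i), indices taken mod 7.
Cross-terms: -28, -32, -82, -129, -82, -14, -80  ⇒  Σ = -447
Area = |Σ|/2 = 223.5.

223.5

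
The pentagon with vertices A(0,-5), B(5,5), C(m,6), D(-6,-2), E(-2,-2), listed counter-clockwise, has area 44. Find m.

The doubled signed area Σ (x_i y_{i+1} − x_{i+1} y_i) is linear in m.
With m=0 it equals 109; the coefficient of m is -7 (from the two edges through C).
So -7·m + 109 = 2·44 = 88 ⇒ m = 3.

3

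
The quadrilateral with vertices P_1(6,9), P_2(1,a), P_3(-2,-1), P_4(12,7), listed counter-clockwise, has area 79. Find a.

Write out the shoelace sum; only the two edges meeting at P_2 involve a:
2·Area = [(6·a − 1·9) + (1·(-1) − (-2)·a)] + 64
       = 8·a + 54 = 158
⇒ a = 13.

13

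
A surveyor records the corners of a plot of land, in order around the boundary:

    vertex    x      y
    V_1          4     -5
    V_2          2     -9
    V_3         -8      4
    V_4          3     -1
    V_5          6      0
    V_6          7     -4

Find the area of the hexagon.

65.5

Σ = (-26) + (-64) + (-4) + (6) + (-24) + (-19) = -131
Area = |Σ|/2 = 65.5.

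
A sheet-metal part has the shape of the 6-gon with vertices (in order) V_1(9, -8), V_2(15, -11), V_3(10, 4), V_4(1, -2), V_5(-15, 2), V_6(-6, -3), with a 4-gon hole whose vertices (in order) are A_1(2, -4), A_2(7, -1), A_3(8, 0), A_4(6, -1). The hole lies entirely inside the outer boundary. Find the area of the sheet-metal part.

Outer boundary:
V_1→V_2: (9)(-11) − (15)(-8) = 21
V_2→V_3: (15)(4) − (10)(-11) = 170
V_3→V_4: (10)(-2) − (1)(4) = -24
V_4→V_5: (1)(2) − (-15)(-2) = -28
V_5→V_6: (-15)(-3) − (-6)(2) = 57
V_6→V_1: (-6)(-8) − (9)(-3) = 75
Σ = 271
Area = |Σ|/2 = 135.5.
Hole:
Cross-terms: 26, 8, -8, -22  ⇒  Σ = 4
Area = |Σ|/2 = 2.
Net area = 135.5 − 2 = 133.5.

133.5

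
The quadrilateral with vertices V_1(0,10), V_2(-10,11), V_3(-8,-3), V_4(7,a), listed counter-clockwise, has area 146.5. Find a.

2

Write out the shoelace sum; only the two edges meeting at V_4 involve a:
2·Area = [((-8)·a − 7·(-3)) + (7·10 − 0·a)] + 218
       = -8·a + 309 = 293
⇒ a = 2.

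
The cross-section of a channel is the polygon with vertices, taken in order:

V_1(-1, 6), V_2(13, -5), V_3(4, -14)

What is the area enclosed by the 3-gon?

V_1→V_2: (-1)(-5) − (13)(6) = -73
V_2→V_3: (13)(-14) − (4)(-5) = -162
V_3→V_1: (4)(6) − (-1)(-14) = 10
Σ = -225
Area = |Σ|/2 = 112.5.

112.5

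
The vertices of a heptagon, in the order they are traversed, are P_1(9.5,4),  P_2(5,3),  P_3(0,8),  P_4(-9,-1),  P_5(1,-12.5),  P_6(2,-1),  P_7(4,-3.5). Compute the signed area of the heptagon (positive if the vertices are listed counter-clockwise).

Apply the shoelace (surveyor's) formula: 2A = Σ (x_i·y_{i+1} − x_{i+1}·y_i), indices taken mod 7.
Σ = (8.5) + (40) + (72) + (113.5) + (24) + (-3) + (49.25) = 304.25
Signed area = Σ/2 = 152.125 (positive ⇒ counter-clockwise traversal).

152.125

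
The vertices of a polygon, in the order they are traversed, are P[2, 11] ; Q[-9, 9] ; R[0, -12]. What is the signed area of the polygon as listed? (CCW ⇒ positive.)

Apply the surveyor's formula: 2A = Σ (x_i·y_{i+1} − x_{i+1}·y_i), indices taken mod 3.
Σ = (117) + (108) + (24) = 249
Signed area = Σ/2 = 124.5 (positive ⇒ counter-clockwise traversal).

124.5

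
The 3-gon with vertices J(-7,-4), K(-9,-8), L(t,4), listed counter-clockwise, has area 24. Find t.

9

The doubled signed area Σ (x_i y_{i+1} − x_{i+1} y_i) is linear in t.
With t=0 it equals 12; the coefficient of t is 4 (from the two edges through L).
So 4·t + 12 = 2·24 = 48 ⇒ t = 9.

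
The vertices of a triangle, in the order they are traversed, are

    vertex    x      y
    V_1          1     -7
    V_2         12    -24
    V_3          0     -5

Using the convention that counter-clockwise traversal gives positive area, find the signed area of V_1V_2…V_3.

V_1→V_2: (1)(-24) − (12)(-7) = 60
V_2→V_3: (12)(-5) − (0)(-24) = -60
V_3→V_1: (0)(-7) − (1)(-5) = 5
Σ = 5
Signed area = Σ/2 = 2.5 (positive ⇒ counter-clockwise traversal).

2.5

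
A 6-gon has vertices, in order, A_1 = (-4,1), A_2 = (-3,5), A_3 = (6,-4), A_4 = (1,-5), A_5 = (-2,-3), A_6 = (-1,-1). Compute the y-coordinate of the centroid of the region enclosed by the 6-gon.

-0.925

Apply the shoelace formula. First the cross-terms c_i = x_i·y_{i+1} − x_{i+1}·y_i:
  -17, -18, -26, -13, -1, -5  ⇒  2A = -80, A = -40.
Then Σ (y_i + y_{i+1})·c_i = 222, so ȳ = 222 / (6·(-40)) = -0.925.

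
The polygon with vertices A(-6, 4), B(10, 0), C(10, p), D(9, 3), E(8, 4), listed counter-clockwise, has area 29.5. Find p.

1

Write out the shoelace sum; only the two edges meeting at C involve p:
2·Area = [(10·p − 10·0) + (10·3 − 9·p)] + 28
       = 1·p + 58 = 59
⇒ p = 1.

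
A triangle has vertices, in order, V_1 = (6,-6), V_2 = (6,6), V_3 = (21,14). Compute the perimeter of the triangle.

54

|V_1V_2| = √((0)² + (12)²) = √144 = 12
|V_2V_3| = √((15)² + (8)²) = √289 = 17
|V_3V_1| = √((-15)² + (-20)²) = √625 = 25
Perimeter = 12 + 17 + 25 = 54.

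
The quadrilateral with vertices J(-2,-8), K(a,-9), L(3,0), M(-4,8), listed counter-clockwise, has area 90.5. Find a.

8

The doubled signed area Σ (x_i y_{i+1} − x_{i+1} y_i) is linear in a.
With a=0 it equals 117; the coefficient of a is 8 (from the two edges through K).
So 8·a + 117 = 2·90.5 = 181 ⇒ a = 8.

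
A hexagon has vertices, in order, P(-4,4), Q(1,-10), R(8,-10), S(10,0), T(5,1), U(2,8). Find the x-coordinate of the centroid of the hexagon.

Apply the shoelace formula. First the cross-terms c_i = x_i·y_{i+1} − x_{i+1}·y_i:
  36, 70, 100, 10, 38, 40  ⇒  2A = 294, A = 147.
Then Σ (x_i + x_{i+1})·c_i = 2658, so x̄ = 2658 / (6·147) = 443/147.

443/147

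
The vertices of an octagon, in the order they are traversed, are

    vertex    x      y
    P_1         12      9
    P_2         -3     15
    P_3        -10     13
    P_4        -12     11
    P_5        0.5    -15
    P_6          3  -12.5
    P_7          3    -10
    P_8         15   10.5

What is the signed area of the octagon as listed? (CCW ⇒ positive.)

P_1→P_2: (12)(15) − (-3)(9) = 207
P_2→P_3: (-3)(13) − (-10)(15) = 111
P_3→P_4: (-10)(11) − (-12)(13) = 46
P_4→P_5: (-12)(-15) − (0.5)(11) = 174.5
P_5→P_6: (0.5)(-12.5) − (3)(-15) = 38.75
P_6→P_7: (3)(-10) − (3)(-12.5) = 7.5
P_7→P_8: (3)(10.5) − (15)(-10) = 181.5
P_8→P_1: (15)(9) − (12)(10.5) = 9
Σ = 775.25
Signed area = Σ/2 = 387.625 (positive ⇒ counter-clockwise traversal).

387.625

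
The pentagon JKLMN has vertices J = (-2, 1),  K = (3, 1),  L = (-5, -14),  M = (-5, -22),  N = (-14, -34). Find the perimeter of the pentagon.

82

|JK| = √((5)² + (0)²) = √25 = 5
|KL| = √((-8)² + (-15)²) = √289 = 17
|LM| = √((0)² + (-8)²) = √64 = 8
|MN| = √((-9)² + (-12)²) = √225 = 15
|NJ| = √((12)² + (35)²) = √1369 = 37
Perimeter = 5 + 17 + 8 + 15 + 37 = 82.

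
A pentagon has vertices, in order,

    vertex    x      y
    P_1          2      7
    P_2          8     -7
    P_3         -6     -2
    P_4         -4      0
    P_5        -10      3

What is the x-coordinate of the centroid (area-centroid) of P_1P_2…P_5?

Apply the shoelace (surveyor's) formula. First the cross-terms c_i = x_i·y_{i+1} − x_{i+1}·y_i:
  -70, -58, -8, -12, -76  ⇒  2A = -224, A = -112.
Then Σ (x_i + x_{i+1})·c_i = 40, so x̄ = 40 / (6·(-112)) = -5/84.

-5/84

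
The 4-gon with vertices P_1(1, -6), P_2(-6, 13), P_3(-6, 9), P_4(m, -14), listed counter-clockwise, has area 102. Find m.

-7

Write out the shoelace sum; only the two edges meeting at P_4 involve m:
2·Area = [((-6)·(-14) − m·9) + (m·(-6) − 1·(-14))] + 1
       = -15·m + 99 = 204
⇒ m = -7.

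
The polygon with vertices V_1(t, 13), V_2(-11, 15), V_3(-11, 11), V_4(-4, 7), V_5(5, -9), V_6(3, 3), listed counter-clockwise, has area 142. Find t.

4

The doubled signed area Σ (x_i y_{i+1} − x_{i+1} y_i) is linear in t.
With t=0 it equals 236; the coefficient of t is 12 (from the two edges through V_1).
So 12·t + 236 = 2·142 = 284 ⇒ t = 4.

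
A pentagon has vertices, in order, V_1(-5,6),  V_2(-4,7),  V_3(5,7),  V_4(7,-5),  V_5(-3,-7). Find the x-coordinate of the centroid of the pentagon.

228/265

Apply the surveyor's formula. First the cross-terms c_i = x_i·y_{i+1} − x_{i+1}·y_i:
  -11, -63, -74, -64, -53  ⇒  2A = -265, A = -132.5.
Then Σ (x_i + x_{i+1})·c_i = -684, so x̄ = -684 / (6·(-132.5)) = 228/265.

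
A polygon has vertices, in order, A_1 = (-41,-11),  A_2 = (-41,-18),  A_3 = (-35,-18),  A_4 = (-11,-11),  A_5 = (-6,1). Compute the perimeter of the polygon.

|A_1A_2| = √((0)² + (-7)²) = √49 = 7
|A_2A_3| = √((6)² + (0)²) = √36 = 6
|A_3A_4| = √((24)² + (7)²) = √625 = 25
|A_4A_5| = √((5)² + (12)²) = √169 = 13
|A_5A_1| = √((-35)² + (-12)²) = √1369 = 37
Perimeter = 7 + 6 + 25 + 13 + 37 = 88.

88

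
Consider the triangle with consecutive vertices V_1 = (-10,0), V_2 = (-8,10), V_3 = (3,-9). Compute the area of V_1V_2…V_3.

74

Apply the shoelace (surveyor's) formula: 2A = Σ (x_i·y_{i+1} − x_{i+1}·y_i), indices taken mod 3.
V_1→V_2: (-10)(10) − (-8)(0) = -100
V_2→V_3: (-8)(-9) − (3)(10) = 42
V_3→V_1: (3)(0) − (-10)(-9) = -90
Σ = -148
Area = |Σ|/2 = 74.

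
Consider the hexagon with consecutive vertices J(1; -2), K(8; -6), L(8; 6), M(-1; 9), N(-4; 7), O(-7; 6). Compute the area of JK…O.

J→K: (1)(-6) − (8)(-2) = 10
K→L: (8)(6) − (8)(-6) = 96
L→M: (8)(9) − (-1)(6) = 78
M→N: (-1)(7) − (-4)(9) = 29
N→O: (-4)(6) − (-7)(7) = 25
O→J: (-7)(-2) − (1)(6) = 8
Σ = 246
Area = |Σ|/2 = 123.

123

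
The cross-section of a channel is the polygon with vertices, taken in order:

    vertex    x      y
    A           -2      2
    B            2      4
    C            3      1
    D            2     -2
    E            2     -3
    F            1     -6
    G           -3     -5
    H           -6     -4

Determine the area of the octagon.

51

Σ = (-12) + (-10) + (-8) + (-2) + (-9) + (-23) + (-18) + (-20) = -102
Area = |Σ|/2 = 51.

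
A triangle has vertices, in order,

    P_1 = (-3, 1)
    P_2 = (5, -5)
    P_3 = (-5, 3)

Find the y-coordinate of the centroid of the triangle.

-1/3

Apply the surveyor's formula. First the cross-terms c_i = x_i·y_{i+1} − x_{i+1}·y_i:
  10, -10, 4  ⇒  2A = 4, A = 2.
Then Σ (y_i + y_{i+1})·c_i = -4, so ȳ = -4 / (6·2) = -1/3.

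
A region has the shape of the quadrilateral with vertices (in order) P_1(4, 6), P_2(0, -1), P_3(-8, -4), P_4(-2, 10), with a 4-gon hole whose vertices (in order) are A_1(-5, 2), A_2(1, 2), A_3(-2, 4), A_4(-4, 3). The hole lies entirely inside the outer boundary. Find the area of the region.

69.5

Outer boundary:
Apply the surveyor's formula: 2A = Σ (x_i·y_{i+1} − x_{i+1}·y_i), indices taken mod 4.
P_1→P_2: (4)(-1) − (0)(6) = -4
P_2→P_3: (0)(-4) − (-8)(-1) = -8
P_3→P_4: (-8)(10) − (-2)(-4) = -88
P_4→P_1: (-2)(6) − (4)(10) = -52
Σ = -152
Area = |Σ|/2 = 76.
Hole:
Apply the surveyor's formula: 2A = Σ (x_i·y_{i+1} − x_{i+1}·y_i), indices taken mod 4.
Cross-terms: -12, 8, 10, 7  ⇒  Σ = 13
Area = |Σ|/2 = 6.5.
Net area = 76 − 6.5 = 69.5.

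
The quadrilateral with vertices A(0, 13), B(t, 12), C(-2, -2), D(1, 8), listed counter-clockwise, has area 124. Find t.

Write out the shoelace sum; only the two edges meeting at B involve t:
2·Area = [(0·12 − t·13) + (t·(-2) − (-2)·12)] + -1
       = -15·t + 23 = 248
⇒ t = -15.

-15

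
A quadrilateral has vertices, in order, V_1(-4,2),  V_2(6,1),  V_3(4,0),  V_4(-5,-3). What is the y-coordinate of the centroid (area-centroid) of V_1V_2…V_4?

-1/27

Apply the shoelace (surveyor's) formula. First the cross-terms c_i = x_i·y_{i+1} − x_{i+1}·y_i:
  -16, -4, -12, -22  ⇒  2A = -54, A = -27.
Then Σ (y_i + y_{i+1})·c_i = 6, so ȳ = 6 / (6·(-27)) = -1/27.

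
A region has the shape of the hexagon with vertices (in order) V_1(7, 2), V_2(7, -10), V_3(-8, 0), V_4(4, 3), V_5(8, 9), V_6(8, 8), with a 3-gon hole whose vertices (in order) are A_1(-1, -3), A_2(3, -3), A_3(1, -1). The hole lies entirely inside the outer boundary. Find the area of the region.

108

Outer boundary:
Σ = (-84) + (-80) + (-24) + (12) + (-8) + (-40) = -224
Area = |Σ|/2 = 112.
Hole:
Apply the surveyor's formula: 2A = Σ (x_i·y_{i+1} − x_{i+1}·y_i), indices taken mod 3.
Σ = (12) + (0) + (-4) = 8
Area = |Σ|/2 = 4.
Net area = 112 − 4 = 108.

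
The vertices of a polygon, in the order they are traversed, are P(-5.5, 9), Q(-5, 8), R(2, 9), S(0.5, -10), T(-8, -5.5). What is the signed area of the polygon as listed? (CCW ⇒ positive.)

Apply the shoelace formula: 2A = Σ (x_i·y_{i+1} − x_{i+1}·y_i), indices taken mod 5.
Σ = (1) + (-61) + (-24.5) + (-82.75) + (-102.25) = -269.5
Signed area = Σ/2 = -134.75 (negative ⇒ clockwise traversal).

-134.75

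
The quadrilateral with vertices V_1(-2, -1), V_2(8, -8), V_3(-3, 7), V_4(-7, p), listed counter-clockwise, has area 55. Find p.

The doubled signed area Σ (x_i y_{i+1} − x_{i+1} y_i) is linear in p.
With p=0 it equals 112; the coefficient of p is -1 (from the two edges through V_4).
So -1·p + 112 = 2·55 = 110 ⇒ p = 2.

2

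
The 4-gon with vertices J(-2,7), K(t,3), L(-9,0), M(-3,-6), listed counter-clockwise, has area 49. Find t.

-8

The doubled signed area Σ (x_i y_{i+1} − x_{i+1} y_i) is linear in t.
With t=0 it equals 42; the coefficient of t is -7 (from the two edges through K).
So -7·t + 42 = 2·49 = 98 ⇒ t = -8.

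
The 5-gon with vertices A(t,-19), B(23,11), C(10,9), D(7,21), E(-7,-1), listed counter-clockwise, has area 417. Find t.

-10

Write out the shoelace sum; only the two edges meeting at A involve t:
2·Area = [((-7)·(-19) − t·(-1)) + (t·11 − 23·(-19))] + 384
       = 12·t + 954 = 834
⇒ t = -10.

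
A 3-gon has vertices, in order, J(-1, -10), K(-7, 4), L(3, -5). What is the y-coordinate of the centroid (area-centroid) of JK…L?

Apply Gauss's area formula. First the cross-terms c_i = x_i·y_{i+1} − x_{i+1}·y_i:
  -74, 23, -35  ⇒  2A = -86, A = -43.
Then Σ (y_i + y_{i+1})·c_i = 946, so ȳ = 946 / (6·(-43)) = -11/3.

-11/3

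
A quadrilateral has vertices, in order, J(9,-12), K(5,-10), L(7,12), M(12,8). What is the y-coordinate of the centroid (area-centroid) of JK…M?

Apply the shoelace formula. First the cross-terms c_i = x_i·y_{i+1} − x_{i+1}·y_i:
  -30, 130, -88, -216  ⇒  2A = -204, A = -102.
Then Σ (y_i + y_{i+1})·c_i = 24, so ȳ = 24 / (6·(-102)) = -2/51.

-2/51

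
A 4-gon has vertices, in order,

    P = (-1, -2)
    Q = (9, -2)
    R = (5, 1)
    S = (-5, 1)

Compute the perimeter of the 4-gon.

30

|PQ| = √((10)² + (0)²) = √100 = 10
|QR| = √((-4)² + (3)²) = √25 = 5
|RS| = √((-10)² + (0)²) = √100 = 10
|SP| = √((4)² + (-3)²) = √25 = 5
Perimeter = 10 + 5 + 10 + 5 = 30.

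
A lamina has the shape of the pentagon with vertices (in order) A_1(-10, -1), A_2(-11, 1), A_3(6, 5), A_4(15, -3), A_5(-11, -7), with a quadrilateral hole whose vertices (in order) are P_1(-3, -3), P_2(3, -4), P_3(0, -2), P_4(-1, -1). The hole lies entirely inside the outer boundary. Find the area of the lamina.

Outer boundary:
Apply Gauss's area formula: 2A = Σ (x_i·y_{i+1} − x_{i+1}·y_i), indices taken mod 5.
Σ = (-21) + (-61) + (-93) + (-138) + (-59) = -372
Area = |Σ|/2 = 186.
Hole:
Σ = (21) + (-6) + (-2) + (0) = 13
Area = |Σ|/2 = 6.5.
Net area = 186 − 6.5 = 179.5.

179.5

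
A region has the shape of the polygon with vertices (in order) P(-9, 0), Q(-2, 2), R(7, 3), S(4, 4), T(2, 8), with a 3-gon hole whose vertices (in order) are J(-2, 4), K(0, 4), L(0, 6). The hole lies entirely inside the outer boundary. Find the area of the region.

35

Outer boundary:
Σ = (-18) + (-20) + (16) + (24) + (72) = 74
Area = |Σ|/2 = 37.
Hole:
Apply Gauss's area formula: 2A = Σ (x_i·y_{i+1} − x_{i+1}·y_i), indices taken mod 3.
J→K: (-2)(4) − (0)(4) = -8
K→L: (0)(6) − (0)(4) = 0
L→J: (0)(4) − (-2)(6) = 12
Σ = 4
Area = |Σ|/2 = 2.
Net area = 37 − 2 = 35.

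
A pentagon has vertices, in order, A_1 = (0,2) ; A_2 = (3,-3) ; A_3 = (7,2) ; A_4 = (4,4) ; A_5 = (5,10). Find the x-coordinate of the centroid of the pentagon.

Apply Gauss's area formula. First the cross-terms c_i = x_i·y_{i+1} − x_{i+1}·y_i:
  -6, 27, 20, 20, 10  ⇒  2A = 71, A = 35.5.
Then Σ (x_i + x_{i+1})·c_i = 702, so x̄ = 702 / (6·35.5) = 234/71.

234/71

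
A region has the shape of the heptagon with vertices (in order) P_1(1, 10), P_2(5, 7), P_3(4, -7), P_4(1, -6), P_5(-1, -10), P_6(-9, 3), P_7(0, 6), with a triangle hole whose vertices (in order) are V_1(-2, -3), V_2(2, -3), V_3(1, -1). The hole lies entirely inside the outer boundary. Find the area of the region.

142

Outer boundary:
Apply the surveyor's formula: 2A = Σ (x_i·y_{i+1} − x_{i+1}·y_i), indices taken mod 7.
P_1→P_2: (1)(7) − (5)(10) = -43
P_2→P_3: (5)(-7) − (4)(7) = -63
P_3→P_4: (4)(-6) − (1)(-7) = -17
P_4→P_5: (1)(-10) − (-1)(-6) = -16
P_5→P_6: (-1)(3) − (-9)(-10) = -93
P_6→P_7: (-9)(6) − (0)(3) = -54
P_7→P_1: (0)(10) − (1)(6) = -6
Σ = -292
Area = |Σ|/2 = 146.
Hole:
Cross-terms: 12, 1, -5  ⇒  Σ = 8
Area = |Σ|/2 = 4.
Net area = 146 − 4 = 142.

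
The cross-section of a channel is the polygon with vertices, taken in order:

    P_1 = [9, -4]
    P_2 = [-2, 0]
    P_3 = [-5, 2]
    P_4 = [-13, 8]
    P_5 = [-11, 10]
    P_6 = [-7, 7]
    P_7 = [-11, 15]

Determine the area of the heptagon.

97

Apply Gauss's area formula: 2A = Σ (x_i·y_{i+1} − x_{i+1}·y_i), indices taken mod 7.
Cross-terms: -8, -4, -14, -42, -7, -28, -91  ⇒  Σ = -194
Area = |Σ|/2 = 97.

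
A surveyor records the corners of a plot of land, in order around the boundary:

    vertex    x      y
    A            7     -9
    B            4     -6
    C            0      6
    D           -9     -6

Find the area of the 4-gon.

97.5

Cross-terms: -6, 24, 54, 123  ⇒  Σ = 195
Area = |Σ|/2 = 97.5.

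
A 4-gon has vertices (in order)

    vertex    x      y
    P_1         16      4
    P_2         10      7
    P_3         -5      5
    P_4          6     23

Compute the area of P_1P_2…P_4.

Cross-terms: 72, 85, -145, -344  ⇒  Σ = -332
Area = |Σ|/2 = 166.

166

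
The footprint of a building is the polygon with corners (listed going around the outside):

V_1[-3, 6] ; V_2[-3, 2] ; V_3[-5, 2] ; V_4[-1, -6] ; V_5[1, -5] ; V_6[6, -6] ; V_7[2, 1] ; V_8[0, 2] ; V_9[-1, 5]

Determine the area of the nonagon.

58

Apply the shoelace formula: 2A = Σ (x_i·y_{i+1} − x_{i+1}·y_i), indices taken mod 9.
Σ = (12) + (4) + (32) + (11) + (24) + (18) + (4) + (2) + (9) = 116
Area = |Σ|/2 = 58.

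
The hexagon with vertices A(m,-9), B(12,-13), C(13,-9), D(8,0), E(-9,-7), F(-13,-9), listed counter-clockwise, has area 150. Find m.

The doubled signed area Σ (x_i y_{i+1} − x_{i+1} y_i) is linear in m.
With m=0 it equals 292; the coefficient of m is -4 (from the two edges through A).
So -4·m + 292 = 2·150 = 300 ⇒ m = -2.

-2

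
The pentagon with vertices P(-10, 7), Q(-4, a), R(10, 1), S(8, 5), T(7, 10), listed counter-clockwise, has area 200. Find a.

-7

Write out the shoelace sum; only the two edges meeting at Q involve a:
2·Area = [((-10)·a − (-4)·7) + ((-4)·1 − 10·a)] + 236
       = -20·a + 260 = 400
⇒ a = -7.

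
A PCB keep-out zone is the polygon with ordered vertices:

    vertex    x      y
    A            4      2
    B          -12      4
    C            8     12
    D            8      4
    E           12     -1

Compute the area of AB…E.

114

A→B: (4)(4) − (-12)(2) = 40
B→C: (-12)(12) − (8)(4) = -176
C→D: (8)(4) − (8)(12) = -64
D→E: (8)(-1) − (12)(4) = -56
E→A: (12)(2) − (4)(-1) = 28
Σ = -228
Area = |Σ|/2 = 114.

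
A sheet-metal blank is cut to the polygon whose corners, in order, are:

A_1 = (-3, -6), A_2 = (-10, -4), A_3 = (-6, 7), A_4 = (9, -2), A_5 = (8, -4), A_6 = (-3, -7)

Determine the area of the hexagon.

142

Apply the shoelace formula: 2A = Σ (x_i·y_{i+1} − x_{i+1}·y_i), indices taken mod 6.
Σ = (-48) + (-94) + (-51) + (-20) + (-68) + (-3) = -284
Area = |Σ|/2 = 142.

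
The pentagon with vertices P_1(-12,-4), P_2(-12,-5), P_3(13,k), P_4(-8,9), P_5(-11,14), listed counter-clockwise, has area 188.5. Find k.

The doubled signed area Σ (x_i y_{i+1} − x_{i+1} y_i) is linear in k.
With k=0 it equals 393; the coefficient of k is -4 (from the two edges through P_3).
So -4·k + 393 = 2·188.5 = 377 ⇒ k = 4.

4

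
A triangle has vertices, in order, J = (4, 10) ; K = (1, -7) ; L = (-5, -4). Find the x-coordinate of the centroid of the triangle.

Apply the shoelace (surveyor's) formula. First the cross-terms c_i = x_i·y_{i+1} − x_{i+1}·y_i:
  -38, -39, -34  ⇒  2A = -111, A = -55.5.
Then Σ (x_i + x_{i+1})·c_i = 0, so x̄ = 0 / (6·(-55.5)) = 0.

0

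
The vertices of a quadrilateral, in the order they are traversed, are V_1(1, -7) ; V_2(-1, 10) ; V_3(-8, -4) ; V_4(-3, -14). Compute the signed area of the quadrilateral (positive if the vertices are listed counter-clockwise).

Apply the surveyor's formula: 2A = Σ (x_i·y_{i+1} − x_{i+1}·y_i), indices taken mod 4.
Σ = (3) + (84) + (100) + (35) = 222
Signed area = Σ/2 = 111 (positive ⇒ counter-clockwise traversal).

111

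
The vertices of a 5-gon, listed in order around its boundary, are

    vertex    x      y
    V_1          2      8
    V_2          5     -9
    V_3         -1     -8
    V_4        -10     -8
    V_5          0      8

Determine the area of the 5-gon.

Cross-terms: -58, -49, -72, -80, -16  ⇒  Σ = -275
Area = |Σ|/2 = 137.5.

137.5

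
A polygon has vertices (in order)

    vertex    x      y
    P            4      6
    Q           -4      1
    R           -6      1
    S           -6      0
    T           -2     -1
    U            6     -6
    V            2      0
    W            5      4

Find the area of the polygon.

P→Q: (4)(1) − (-4)(6) = 28
Q→R: (-4)(1) − (-6)(1) = 2
R→S: (-6)(0) − (-6)(1) = 6
S→T: (-6)(-1) − (-2)(0) = 6
T→U: (-2)(-6) − (6)(-1) = 18
U→V: (6)(0) − (2)(-6) = 12
V→W: (2)(4) − (5)(0) = 8
W→P: (5)(6) − (4)(4) = 14
Σ = 94
Area = |Σ|/2 = 47.

47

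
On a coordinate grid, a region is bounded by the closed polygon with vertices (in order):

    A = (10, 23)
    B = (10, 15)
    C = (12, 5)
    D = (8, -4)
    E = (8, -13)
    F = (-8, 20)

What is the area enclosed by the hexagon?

Apply the surveyor's formula: 2A = Σ (x_i·y_{i+1} − x_{i+1}·y_i), indices taken mod 6.
A→B: (10)(15) − (10)(23) = -80
B→C: (10)(5) − (12)(15) = -130
C→D: (12)(-4) − (8)(5) = -88
D→E: (8)(-13) − (8)(-4) = -72
E→F: (8)(20) − (-8)(-13) = 56
F→A: (-8)(23) − (10)(20) = -384
Σ = -698
Area = |Σ|/2 = 349.

349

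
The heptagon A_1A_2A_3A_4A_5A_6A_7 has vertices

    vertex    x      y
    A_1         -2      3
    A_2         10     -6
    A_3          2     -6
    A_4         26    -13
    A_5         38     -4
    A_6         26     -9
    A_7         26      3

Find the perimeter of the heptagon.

116

|A_1A_2| = √((12)² + (-9)²) = √225 = 15
|A_2A_3| = √((-8)² + (0)²) = √64 = 8
|A_3A_4| = √((24)² + (-7)²) = √625 = 25
|A_4A_5| = √((12)² + (9)²) = √225 = 15
|A_5A_6| = √((-12)² + (-5)²) = √169 = 13
|A_6A_7| = √((0)² + (12)²) = √144 = 12
|A_7A_1| = √((-28)² + (0)²) = √784 = 28
Perimeter = 15 + 8 + 25 + 15 + 13 + 12 + 28 = 116.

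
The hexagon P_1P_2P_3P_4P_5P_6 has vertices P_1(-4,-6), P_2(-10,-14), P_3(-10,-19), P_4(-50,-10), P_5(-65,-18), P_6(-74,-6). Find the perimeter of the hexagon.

158

|P_1P_2| = √((-6)² + (-8)²) = √100 = 10
|P_2P_3| = √((0)² + (-5)²) = √25 = 5
|P_3P_4| = √((-40)² + (9)²) = √1681 = 41
|P_4P_5| = √((-15)² + (-8)²) = √289 = 17
|P_5P_6| = √((-9)² + (12)²) = √225 = 15
|P_6P_1| = √((70)² + (0)²) = √4900 = 70
Perimeter = 10 + 5 + 41 + 17 + 15 + 70 = 158.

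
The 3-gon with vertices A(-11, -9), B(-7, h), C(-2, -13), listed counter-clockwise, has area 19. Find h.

The doubled signed area Σ (x_i y_{i+1} − x_{i+1} y_i) is linear in h.
With h=0 it equals -97; the coefficient of h is -9 (from the two edges through B).
So -9·h + -97 = 2·19 = 38 ⇒ h = -15.

-15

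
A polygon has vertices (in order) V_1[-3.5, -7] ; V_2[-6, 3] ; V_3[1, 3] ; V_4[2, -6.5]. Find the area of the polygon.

Apply the surveyor's formula: 2A = Σ (x_i·y_{i+1} − x_{i+1}·y_i), indices taken mod 4.
Σ = (-52.5) + (-21) + (-12.5) + (-36.75) = -122.75
Area = |Σ|/2 = 61.375.

61.375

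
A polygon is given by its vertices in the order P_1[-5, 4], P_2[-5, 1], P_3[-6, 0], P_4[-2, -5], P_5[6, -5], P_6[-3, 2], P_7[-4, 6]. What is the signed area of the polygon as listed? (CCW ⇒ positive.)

Σ = (15) + (6) + (30) + (40) + (-3) + (-10) + (14) = 92
Signed area = Σ/2 = 46 (positive ⇒ counter-clockwise traversal).

46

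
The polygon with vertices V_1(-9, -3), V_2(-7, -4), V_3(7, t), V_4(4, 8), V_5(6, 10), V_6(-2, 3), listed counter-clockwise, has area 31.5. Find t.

Write out the shoelace sum; only the two edges meeting at V_3 involve t:
2·Area = [((-7)·t − 7·(-4)) + (7·8 − 4·t)] + 78
       = -11·t + 162 = 63
⇒ t = 9.

9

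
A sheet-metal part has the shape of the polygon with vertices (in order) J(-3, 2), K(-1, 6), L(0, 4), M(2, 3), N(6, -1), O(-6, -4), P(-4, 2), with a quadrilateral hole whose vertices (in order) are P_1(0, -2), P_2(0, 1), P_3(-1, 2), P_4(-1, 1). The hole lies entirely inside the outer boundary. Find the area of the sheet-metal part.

Outer boundary:
Apply the shoelace (surveyor's) formula: 2A = Σ (x_i·y_{i+1} − x_{i+1}·y_i), indices taken mod 7.
Σ = (-16) + (-4) + (-8) + (-20) + (-30) + (-28) + (-2) = -108
Area = |Σ|/2 = 54.
Hole:
Apply the shoelace formula: 2A = Σ (x_i·y_{i+1} − x_{i+1}·y_i), indices taken mod 4.
Cross-terms: 0, 1, 1, 2  ⇒  Σ = 4
Area = |Σ|/2 = 2.
Net area = 54 − 2 = 52.

52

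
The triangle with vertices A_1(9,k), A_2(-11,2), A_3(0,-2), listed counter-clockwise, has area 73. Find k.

8

Write out the shoelace sum; only the two edges meeting at A_1 involve k:
2·Area = [(0·k − 9·(-2)) + (9·2 − (-11)·k)] + 22
       = 11·k + 58 = 146
⇒ k = 8.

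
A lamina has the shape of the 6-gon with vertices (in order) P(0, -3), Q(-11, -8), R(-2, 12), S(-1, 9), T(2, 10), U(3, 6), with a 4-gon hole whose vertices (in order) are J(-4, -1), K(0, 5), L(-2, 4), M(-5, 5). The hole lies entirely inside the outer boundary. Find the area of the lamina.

108.5

Outer boundary:
Apply the shoelace (surveyor's) formula: 2A = Σ (x_i·y_{i+1} − x_{i+1}·y_i), indices taken mod 6.
Σ = (-33) + (-148) + (-6) + (-28) + (-18) + (-9) = -242
Area = |Σ|/2 = 121.
Hole:
Apply the shoelace formula: 2A = Σ (x_i·y_{i+1} − x_{i+1}·y_i), indices taken mod 4.
J→K: (-4)(5) − (0)(-1) = -20
K→L: (0)(4) − (-2)(5) = 10
L→M: (-2)(5) − (-5)(4) = 10
M→J: (-5)(-1) − (-4)(5) = 25
Σ = 25
Area = |Σ|/2 = 12.5.
Net area = 121 − 12.5 = 108.5.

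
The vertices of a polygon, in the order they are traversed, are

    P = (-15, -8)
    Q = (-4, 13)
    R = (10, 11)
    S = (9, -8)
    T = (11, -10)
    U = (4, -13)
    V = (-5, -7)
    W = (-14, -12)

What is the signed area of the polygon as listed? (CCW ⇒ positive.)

-442

Apply Gauss's area formula: 2A = Σ (x_i·y_{i+1} − x_{i+1}·y_i), indices taken mod 8.
Cross-terms: -227, -174, -179, -2, -103, -93, -38, -68  ⇒  Σ = -884
Signed area = Σ/2 = -442 (negative ⇒ clockwise traversal).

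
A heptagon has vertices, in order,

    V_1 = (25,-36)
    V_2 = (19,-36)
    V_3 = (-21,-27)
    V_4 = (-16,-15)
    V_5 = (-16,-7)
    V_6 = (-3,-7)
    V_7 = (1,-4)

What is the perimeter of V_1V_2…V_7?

126

|V_1V_2| = √((-6)² + (0)²) = √36 = 6
|V_2V_3| = √((-40)² + (9)²) = √1681 = 41
|V_3V_4| = √((5)² + (12)²) = √169 = 13
|V_4V_5| = √((0)² + (8)²) = √64 = 8
|V_5V_6| = √((13)² + (0)²) = √169 = 13
|V_6V_7| = √((4)² + (3)²) = √25 = 5
|V_7V_1| = √((24)² + (-32)²) = √1600 = 40
Perimeter = 6 + 41 + 13 + 8 + 13 + 5 + 40 = 126.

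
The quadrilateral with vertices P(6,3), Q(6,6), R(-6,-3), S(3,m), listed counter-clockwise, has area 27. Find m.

0

The doubled signed area Σ (x_i y_{i+1} − x_{i+1} y_i) is linear in m.
With m=0 it equals 54; the coefficient of m is -12 (from the two edges through S).
So -12·m + 54 = 2·27 = 54 ⇒ m = 0.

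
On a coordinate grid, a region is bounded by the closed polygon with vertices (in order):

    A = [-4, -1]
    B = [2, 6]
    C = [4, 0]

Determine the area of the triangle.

Σ = (-22) + (-24) + (-4) = -50
Area = |Σ|/2 = 25.

25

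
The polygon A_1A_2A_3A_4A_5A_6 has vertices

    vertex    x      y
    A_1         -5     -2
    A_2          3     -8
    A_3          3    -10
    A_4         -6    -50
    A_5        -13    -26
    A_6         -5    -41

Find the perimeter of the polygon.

|A_1A_2| = √((8)² + (-6)²) = √100 = 10
|A_2A_3| = √((0)² + (-2)²) = √4 = 2
|A_3A_4| = √((-9)² + (-40)²) = √1681 = 41
|A_4A_5| = √((-7)² + (24)²) = √625 = 25
|A_5A_6| = √((8)² + (-15)²) = √289 = 17
|A_6A_1| = √((0)² + (39)²) = √1521 = 39
Perimeter = 10 + 2 + 41 + 25 + 17 + 39 = 134.

134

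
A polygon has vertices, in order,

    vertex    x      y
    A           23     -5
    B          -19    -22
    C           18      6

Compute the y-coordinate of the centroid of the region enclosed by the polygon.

-7

Apply the shoelace (surveyor's) formula. First the cross-terms c_i = x_i·y_{i+1} − x_{i+1}·y_i:
  -601, 282, -228  ⇒  2A = -547, A = -273.5.
Then Σ (y_i + y_{i+1})·c_i = 11487, so ȳ = 11487 / (6·(-273.5)) = -7.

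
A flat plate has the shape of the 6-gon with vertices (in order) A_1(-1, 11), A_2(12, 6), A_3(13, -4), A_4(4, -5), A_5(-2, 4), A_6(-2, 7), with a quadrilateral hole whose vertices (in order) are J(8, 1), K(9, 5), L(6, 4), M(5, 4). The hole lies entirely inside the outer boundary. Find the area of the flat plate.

157

Outer boundary:
Apply the surveyor's formula: 2A = Σ (x_i·y_{i+1} − x_{i+1}·y_i), indices taken mod 6.
Cross-terms: -138, -126, -49, 6, -6, -15  ⇒  Σ = -328
Area = |Σ|/2 = 164.
Hole:
Apply the shoelace (surveyor's) formula: 2A = Σ (x_i·y_{i+1} − x_{i+1}·y_i), indices taken mod 4.
J→K: (8)(5) − (9)(1) = 31
K→L: (9)(4) − (6)(5) = 6
L→M: (6)(4) − (5)(4) = 4
M→J: (5)(1) − (8)(4) = -27
Σ = 14
Area = |Σ|/2 = 7.
Net area = 164 − 7 = 157.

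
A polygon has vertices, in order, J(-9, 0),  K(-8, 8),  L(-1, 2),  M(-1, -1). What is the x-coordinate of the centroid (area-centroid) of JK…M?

Apply the shoelace formula. First the cross-terms c_i = x_i·y_{i+1} − x_{i+1}·y_i:
  -72, -8, 3, -9  ⇒  2A = -86, A = -43.
Then Σ (x_i + x_{i+1})·c_i = 1380, so x̄ = 1380 / (6·(-43)) = -230/43.

-230/43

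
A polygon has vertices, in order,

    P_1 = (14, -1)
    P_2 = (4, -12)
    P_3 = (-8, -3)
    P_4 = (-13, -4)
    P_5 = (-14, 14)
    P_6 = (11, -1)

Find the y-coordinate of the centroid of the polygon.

Apply the shoelace formula. First the cross-terms c_i = x_i·y_{i+1} − x_{i+1}·y_i:
  -164, -108, -7, -238, -140, 3  ⇒  2A = -654, A = -327.
Then Σ (y_i + y_{i+1})·c_i = -405, so ȳ = -405 / (6·(-327)) = 45/218.

45/218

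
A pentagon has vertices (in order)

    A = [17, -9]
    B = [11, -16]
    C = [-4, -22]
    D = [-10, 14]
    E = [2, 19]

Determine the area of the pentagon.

657

Apply Gauss's area formula: 2A = Σ (x_i·y_{i+1} − x_{i+1}·y_i), indices taken mod 5.
A→B: (17)(-16) − (11)(-9) = -173
B→C: (11)(-22) − (-4)(-16) = -306
C→D: (-4)(14) − (-10)(-22) = -276
D→E: (-10)(19) − (2)(14) = -218
E→A: (2)(-9) − (17)(19) = -341
Σ = -1314
Area = |Σ|/2 = 657.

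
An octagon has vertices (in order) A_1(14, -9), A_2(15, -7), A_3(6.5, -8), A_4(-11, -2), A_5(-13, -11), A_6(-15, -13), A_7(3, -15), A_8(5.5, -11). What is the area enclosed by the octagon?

Apply Gauss's area formula: 2A = Σ (x_i·y_{i+1} − x_{i+1}·y_i), indices taken mod 8.
Σ = (37) + (-74.5) + (-101) + (95) + (4) + (264) + (49.5) + (104.5) = 378.5
Area = |Σ|/2 = 189.25.

189.25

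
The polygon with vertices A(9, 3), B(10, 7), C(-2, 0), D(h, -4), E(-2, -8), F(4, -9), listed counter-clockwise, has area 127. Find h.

The doubled signed area Σ (x_i y_{i+1} − x_{i+1} y_i) is linear in h.
With h=0 it equals 190; the coefficient of h is -8 (from the two edges through D).
So -8·h + 190 = 2·127 = 254 ⇒ h = -8.

-8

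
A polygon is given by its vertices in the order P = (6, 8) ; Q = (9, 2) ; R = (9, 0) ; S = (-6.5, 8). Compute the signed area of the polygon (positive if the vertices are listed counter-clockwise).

Apply the shoelace (surveyor's) formula: 2A = Σ (x_i·y_{i+1} − x_{i+1}·y_i), indices taken mod 4.
Σ = (-60) + (-18) + (72) + (-100) = -106
Signed area = Σ/2 = -53 (negative ⇒ clockwise traversal).

-53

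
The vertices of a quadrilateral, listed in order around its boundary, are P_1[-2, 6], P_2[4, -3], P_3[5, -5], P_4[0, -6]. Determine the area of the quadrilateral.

32.5

Apply the shoelace formula: 2A = Σ (x_i·y_{i+1} − x_{i+1}·y_i), indices taken mod 4.
P_1→P_2: (-2)(-3) − (4)(6) = -18
P_2→P_3: (4)(-5) − (5)(-3) = -5
P_3→P_4: (5)(-6) − (0)(-5) = -30
P_4→P_1: (0)(6) − (-2)(-6) = -12
Σ = -65
Area = |Σ|/2 = 32.5.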